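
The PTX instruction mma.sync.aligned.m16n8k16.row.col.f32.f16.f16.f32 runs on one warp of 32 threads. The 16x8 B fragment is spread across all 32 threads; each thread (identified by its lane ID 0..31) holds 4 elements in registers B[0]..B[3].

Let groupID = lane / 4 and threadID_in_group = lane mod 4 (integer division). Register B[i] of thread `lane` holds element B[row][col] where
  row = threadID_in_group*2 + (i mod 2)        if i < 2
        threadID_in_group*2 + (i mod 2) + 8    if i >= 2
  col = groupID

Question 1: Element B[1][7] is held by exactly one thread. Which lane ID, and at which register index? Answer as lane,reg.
c=7->g=7  r=1->rb=0,t=0,b0=1
L=7*4+0=28  i=0*2+1=1

28,1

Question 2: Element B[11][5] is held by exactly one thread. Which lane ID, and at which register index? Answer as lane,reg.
21,3

c=5->g=5  r=11->rb=1,t=1,b0=1
L=5*4+1=21  i=1*2+1=3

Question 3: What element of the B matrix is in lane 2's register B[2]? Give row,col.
L=2->g=2>>2=0, t=2&3=2
[2]->row 2·2+0+8=12  col g=0

12,0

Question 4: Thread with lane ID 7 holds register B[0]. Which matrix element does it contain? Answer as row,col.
6,1

lane 7: G=1 (7/4), T=3 (7%4)
i=0: r=3*2+0+0=6, c=G=1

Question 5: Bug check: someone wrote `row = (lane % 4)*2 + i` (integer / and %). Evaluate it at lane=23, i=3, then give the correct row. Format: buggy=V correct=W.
buggy=9 correct=15

`(lane % 4)*2 + i`[23,3]→9
23: G=5,T=3
[3] (3*2+1+8,5) = (15,5)
row: 9 vs 15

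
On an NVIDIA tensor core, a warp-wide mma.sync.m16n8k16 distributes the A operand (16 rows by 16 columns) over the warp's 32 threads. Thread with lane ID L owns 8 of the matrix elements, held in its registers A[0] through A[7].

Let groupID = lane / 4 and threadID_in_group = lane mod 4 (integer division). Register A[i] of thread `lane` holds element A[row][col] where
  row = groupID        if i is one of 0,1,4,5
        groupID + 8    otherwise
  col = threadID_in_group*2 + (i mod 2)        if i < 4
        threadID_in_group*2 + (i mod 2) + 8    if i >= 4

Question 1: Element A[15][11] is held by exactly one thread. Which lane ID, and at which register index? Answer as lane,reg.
29,7

r=15->g=7,rb=1  c=11->cb=1,t=1,b0=1
L=7*4+1=29  i=1*4+1*2+1=7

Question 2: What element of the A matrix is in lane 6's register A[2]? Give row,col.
9,4

lane 6->6/4=1, 6 mod 4=2
i=2  r:1+8->9  c:2·2+0+0->4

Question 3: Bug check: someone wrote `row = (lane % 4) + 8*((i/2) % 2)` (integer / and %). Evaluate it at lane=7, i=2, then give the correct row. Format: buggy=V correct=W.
buggy=11 correct=9

`(lane % 4) + 8*((i/2) % 2)`[7,2]=>11
7: grp=1,tig=3
[2] (1+8,3*2+0+0) = (9,6)
row: 11 vs 9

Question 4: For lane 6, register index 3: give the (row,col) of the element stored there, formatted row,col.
L=6→G=6>>2=1, T=6&3=2
[3]→row 1+8=9  col 2·2+1+0=5

9,5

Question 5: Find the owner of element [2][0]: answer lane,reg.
r=2->g=2,rb=0  c=0->cb=0,t=0,b0=0
L=2*4+0=8  i=0*4+0*2+0=0

8,0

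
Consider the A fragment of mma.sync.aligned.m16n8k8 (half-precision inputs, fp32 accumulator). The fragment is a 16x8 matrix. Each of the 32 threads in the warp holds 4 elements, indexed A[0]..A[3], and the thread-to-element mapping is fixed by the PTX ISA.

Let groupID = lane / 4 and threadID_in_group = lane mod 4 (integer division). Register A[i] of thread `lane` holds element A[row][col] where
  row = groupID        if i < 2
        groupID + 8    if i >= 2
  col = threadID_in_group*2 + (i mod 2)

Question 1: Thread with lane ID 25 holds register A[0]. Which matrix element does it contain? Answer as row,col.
6,2

25: grp=6,tig=1
[0] (6+0,1*2+0) = (6,2)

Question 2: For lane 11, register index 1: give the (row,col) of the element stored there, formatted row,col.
2,7

11: grp=2,tig=3
[1] (2+0,3*2+1) = (2,7)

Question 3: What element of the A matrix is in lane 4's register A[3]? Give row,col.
9,1

lane 4⇒4/4=1, 4 mod 4=0
i=3  r:1+8⇒9  c:2·0+1⇒1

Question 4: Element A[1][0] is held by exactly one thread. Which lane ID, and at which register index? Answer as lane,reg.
r=1⇒gr=1,Rb=0  c=0⇒th=0,odd=0
L=1*4+0=4  i=0*2+0=0

4,0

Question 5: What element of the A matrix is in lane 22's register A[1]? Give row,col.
5,5

lane 22: grp=5 (22/4), tig=2 (22%4)
i=1: r=5+0=5, c=2*2+1=5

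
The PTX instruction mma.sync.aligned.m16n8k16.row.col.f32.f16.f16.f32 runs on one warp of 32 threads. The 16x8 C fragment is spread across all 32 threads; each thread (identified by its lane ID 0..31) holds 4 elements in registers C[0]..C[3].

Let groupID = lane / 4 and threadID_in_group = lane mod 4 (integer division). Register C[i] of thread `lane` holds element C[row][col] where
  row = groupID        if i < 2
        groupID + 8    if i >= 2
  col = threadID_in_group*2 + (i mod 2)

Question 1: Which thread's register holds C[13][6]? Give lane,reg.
23,2

r=13->g=5,rb=1  c=6->t=3,b0=0
L=5*4+3=23  i=1*2+0=2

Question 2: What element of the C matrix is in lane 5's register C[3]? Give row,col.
9,3

5: g=1,t=1
[3] (1+8,1*2+1) = (9,3)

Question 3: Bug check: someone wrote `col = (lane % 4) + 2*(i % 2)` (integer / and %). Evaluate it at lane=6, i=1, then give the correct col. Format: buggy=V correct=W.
`(lane % 4) + 2*(i % 2)`[6,1]⇒4
L=6⇒gr=6>>2=1, th=6&3=2
[1]⇒row 1+0=1  col 2·2+1=5
col: 4 vs 5

buggy=4 correct=5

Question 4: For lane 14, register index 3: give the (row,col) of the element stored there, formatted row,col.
lane 14: gid=3 (14/4), tid=2 (14%4)
i=3: r=3+8=11, c=2*2+1=5

11,5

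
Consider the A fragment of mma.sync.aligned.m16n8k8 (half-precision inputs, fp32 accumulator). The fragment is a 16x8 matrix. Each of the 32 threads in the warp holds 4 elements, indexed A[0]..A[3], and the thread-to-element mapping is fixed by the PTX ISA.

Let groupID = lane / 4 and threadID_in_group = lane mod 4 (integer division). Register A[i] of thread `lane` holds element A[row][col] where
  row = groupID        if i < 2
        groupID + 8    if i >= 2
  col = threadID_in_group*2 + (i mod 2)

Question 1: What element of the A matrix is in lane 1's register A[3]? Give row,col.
8,3

lane 1⇒1/4=0, 1 mod 4=1
i=3  r:0+8⇒8  c:2·1+1⇒3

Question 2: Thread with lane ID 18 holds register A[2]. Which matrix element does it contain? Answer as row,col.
18: G=4,T=2
[2] (4+8,2*2+0) = (12,4)

12,4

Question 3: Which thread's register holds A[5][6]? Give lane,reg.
23,0

r:5=>grp=5,rB=0  c:6=>tig=3,lo=0
L=5*4+3=23  i=0*2+0=0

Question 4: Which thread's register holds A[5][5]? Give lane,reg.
22,1

r:5=>grp=5,rB=0  c:5=>tig=2,lo=1
L=5*4+2=22  i=0*2+1=1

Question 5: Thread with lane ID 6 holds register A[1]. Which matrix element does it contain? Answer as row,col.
L=6→G=6>>2=1, T=6&3=2
[1]→row 1+0=1  col 2·2+1=5

1,5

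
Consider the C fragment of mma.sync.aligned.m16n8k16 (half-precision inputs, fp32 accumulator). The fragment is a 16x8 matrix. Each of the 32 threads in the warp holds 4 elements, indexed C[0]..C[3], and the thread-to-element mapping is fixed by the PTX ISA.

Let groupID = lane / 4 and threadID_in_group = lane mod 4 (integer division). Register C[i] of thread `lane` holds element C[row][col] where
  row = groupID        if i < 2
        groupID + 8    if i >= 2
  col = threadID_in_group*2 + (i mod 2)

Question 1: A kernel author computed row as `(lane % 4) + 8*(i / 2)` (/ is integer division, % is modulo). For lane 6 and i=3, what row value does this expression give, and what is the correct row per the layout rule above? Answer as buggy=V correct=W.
`(lane % 4) + 8*(i / 2)`[6,3]→10
6: G=1,T=2
[3] (1+8,2*2+1) = (9,5)
row: 10 vs 9

buggy=10 correct=9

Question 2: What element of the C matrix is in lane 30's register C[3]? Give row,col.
15,5

lane 30=>30/4=7, 30 mod 4=2
i=3  r:7+8=>15  c:2·2+1=>5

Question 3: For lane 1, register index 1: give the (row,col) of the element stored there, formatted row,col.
0,3

lane 1: gr=0 (1/4), th=1 (1%4)
i=1: r=0+0=0, c=1*2+1=3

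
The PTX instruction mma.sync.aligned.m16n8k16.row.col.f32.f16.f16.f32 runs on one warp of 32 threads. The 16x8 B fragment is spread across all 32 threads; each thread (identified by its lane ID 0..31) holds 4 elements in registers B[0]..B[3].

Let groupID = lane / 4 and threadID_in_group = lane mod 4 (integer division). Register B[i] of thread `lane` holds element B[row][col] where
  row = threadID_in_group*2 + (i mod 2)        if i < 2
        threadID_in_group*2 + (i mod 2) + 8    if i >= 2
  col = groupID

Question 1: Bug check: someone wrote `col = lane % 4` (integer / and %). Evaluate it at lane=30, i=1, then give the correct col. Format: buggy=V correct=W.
buggy=2 correct=7

`lane % 4`[30,1]=>2
30: grp=7,tig=2
[1] (2*2+1+0,7) = (5,7)
col: 2 vs 7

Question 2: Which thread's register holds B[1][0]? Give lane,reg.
c=0→G=0  r=1→rhi=0,T=0,p=1
L=0*4+0=0  i=0*2+1=1

0,1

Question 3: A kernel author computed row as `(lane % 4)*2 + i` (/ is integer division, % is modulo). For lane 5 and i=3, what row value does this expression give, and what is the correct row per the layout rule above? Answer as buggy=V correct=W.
`(lane % 4)*2 + i`[5,3]->5
lane 5: gid=1 (5/4), tid=1 (5%4)
i=3: r=1*2+1+8=11, c=gid=1
row: 5 vs 11

buggy=5 correct=11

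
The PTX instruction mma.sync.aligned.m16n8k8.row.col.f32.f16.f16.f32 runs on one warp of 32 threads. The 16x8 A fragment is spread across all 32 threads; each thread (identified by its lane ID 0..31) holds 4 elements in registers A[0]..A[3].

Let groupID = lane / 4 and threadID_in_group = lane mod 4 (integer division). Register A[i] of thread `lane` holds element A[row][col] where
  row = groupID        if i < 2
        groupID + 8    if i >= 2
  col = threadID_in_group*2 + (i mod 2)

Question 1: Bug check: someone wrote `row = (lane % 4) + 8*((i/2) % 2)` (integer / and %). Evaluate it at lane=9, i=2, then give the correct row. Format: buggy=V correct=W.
buggy=9 correct=10

`(lane % 4) + 8*((i/2) % 2)`[9,2]->9
lane 9: gid=2 (9/4), tid=1 (9%4)
i=2: r=2+8=10, c=1*2+0=2
row: 9 vs 10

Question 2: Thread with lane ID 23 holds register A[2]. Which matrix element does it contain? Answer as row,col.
lane 23: g=5 (23/4), t=3 (23%4)
i=2: r=5+8=13, c=3*2+0=6

13,6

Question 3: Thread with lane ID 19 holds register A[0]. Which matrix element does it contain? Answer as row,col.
L=19->g=19>>2=4, t=19&3=3
[0]->row 4+0=4  col 3·2+0=6

4,6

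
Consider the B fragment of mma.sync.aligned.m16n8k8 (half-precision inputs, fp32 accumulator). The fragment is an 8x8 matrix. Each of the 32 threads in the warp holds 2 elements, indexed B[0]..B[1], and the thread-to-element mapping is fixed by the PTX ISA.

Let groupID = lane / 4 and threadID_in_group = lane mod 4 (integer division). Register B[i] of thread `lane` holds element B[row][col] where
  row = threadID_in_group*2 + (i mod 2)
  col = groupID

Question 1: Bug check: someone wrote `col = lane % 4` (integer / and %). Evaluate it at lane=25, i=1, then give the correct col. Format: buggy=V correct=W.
buggy=1 correct=6

`lane % 4`[25,1]=>1
lane 25: grp=6 (25/4), tig=1 (25%4)
i=1: r=1*2+1=3, c=grp=6
col: 1 vs 6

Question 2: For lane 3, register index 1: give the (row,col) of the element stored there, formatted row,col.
7,0

lane 3->3/4=0, 3 mod 4=3
i=1  r:2·3+1->7  c:0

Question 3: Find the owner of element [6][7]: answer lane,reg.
c:7=>grp=7  r:6=>tig=3,lo=0
L=7*4+3=31  i=0=0

31,0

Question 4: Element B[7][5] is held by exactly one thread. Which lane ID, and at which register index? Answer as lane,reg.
23,1

c:5=>grp=5  r:7=>tig=3,lo=1
L=5*4+3=23  i=1=1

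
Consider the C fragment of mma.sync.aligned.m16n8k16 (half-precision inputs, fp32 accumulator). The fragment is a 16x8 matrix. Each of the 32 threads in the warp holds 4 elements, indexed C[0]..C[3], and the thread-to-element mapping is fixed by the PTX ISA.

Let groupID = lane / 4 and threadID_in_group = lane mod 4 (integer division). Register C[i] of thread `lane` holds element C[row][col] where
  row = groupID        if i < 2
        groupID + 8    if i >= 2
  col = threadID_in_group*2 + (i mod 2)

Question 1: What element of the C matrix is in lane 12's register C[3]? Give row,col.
lane 12→12/4=3, 12 mod 4=0
i=3  r:3+8→11  c:2·0+1→1

11,1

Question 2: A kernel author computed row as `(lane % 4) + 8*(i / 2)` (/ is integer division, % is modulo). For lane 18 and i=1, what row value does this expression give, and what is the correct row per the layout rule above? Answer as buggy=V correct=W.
buggy=2 correct=4

`(lane % 4) + 8*(i / 2)`[18,1]⇒2
18: gr=4,th=2
[1] (4+0,2*2+1) = (4,5)
row: 2 vs 4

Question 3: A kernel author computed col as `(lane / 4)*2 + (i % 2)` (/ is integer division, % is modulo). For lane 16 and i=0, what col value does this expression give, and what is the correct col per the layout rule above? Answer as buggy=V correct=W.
buggy=8 correct=0

`(lane / 4)*2 + (i % 2)`[16,0]->8
lane 16: g=4 (16/4), t=0 (16%4)
i=0: r=4+0=4, c=0*2+0=0
col: 8 vs 0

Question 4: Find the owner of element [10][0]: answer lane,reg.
8,2

r=10->g=2,rb=1  c=0->t=0,b0=0
L=2*4+0=8  i=1*2+0=2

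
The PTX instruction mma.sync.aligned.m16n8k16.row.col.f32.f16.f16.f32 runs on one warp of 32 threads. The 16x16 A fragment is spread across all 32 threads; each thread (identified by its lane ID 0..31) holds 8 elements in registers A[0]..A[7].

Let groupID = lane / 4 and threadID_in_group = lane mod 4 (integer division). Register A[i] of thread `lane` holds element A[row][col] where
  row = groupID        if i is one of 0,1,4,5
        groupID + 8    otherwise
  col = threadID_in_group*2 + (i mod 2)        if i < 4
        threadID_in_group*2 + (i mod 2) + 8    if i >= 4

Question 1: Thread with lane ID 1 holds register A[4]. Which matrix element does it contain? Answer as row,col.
lane 1: g=0 (1/4), t=1 (1%4)
i=4: r=0+0=0, c=1*2+0+8=10

0,10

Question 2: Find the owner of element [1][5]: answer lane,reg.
r=1→G=1,rhi=0  c=5→chi=0,T=2,p=1
L=1*4+2=6  i=0*4+0*2+1=1

6,1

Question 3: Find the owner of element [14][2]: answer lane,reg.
r=14->g=6,rb=1  c=2->cb=0,t=1,b0=0
L=6*4+1=25  i=0*4+1*2+0=2

25,2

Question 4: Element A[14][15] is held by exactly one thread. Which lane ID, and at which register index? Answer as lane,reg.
r=14->g=6,rb=1  c=15->cb=1,t=3,b0=1
L=6*4+3=27  i=1*4+1*2+1=7

27,7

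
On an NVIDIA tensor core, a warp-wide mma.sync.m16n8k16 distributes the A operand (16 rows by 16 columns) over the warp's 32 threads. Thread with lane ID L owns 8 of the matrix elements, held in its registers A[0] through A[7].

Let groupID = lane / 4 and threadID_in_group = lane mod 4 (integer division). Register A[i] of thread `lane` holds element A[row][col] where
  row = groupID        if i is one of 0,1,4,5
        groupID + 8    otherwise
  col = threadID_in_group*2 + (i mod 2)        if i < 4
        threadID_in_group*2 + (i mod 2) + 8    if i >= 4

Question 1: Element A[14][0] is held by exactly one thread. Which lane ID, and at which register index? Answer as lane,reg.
24,2

r=14→G=6,rhi=1  c=0→chi=0,T=0,p=0
L=6*4+0=24  i=0*4+1*2+0=2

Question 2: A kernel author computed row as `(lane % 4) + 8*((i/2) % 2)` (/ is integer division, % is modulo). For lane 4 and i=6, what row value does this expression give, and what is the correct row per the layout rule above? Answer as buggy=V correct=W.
`(lane % 4) + 8*((i/2) % 2)`[4,6]⇒8
4: gr=1,th=0
[6] (1+8,0*2+0+8) = (9,8)
row: 8 vs 9

buggy=8 correct=9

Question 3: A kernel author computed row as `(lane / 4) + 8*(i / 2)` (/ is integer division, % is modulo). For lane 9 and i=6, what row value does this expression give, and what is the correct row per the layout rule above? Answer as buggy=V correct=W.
`(lane / 4) + 8*(i / 2)`[9,6]=>26
lane 9: grp=2 (9/4), tig=1 (9%4)
i=6: r=2+8=10, c=1*2+0+8=10
row: 26 vs 10

buggy=26 correct=10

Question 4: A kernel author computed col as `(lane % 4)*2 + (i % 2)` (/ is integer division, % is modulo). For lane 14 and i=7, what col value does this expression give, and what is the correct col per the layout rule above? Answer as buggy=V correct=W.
buggy=5 correct=13

`(lane % 4)*2 + (i % 2)`[14,7]⇒5
lane 14⇒14/4=3, 14 mod 4=2
i=7  r:3+8⇒11  c:2·2+1+8⇒13
col: 5 vs 13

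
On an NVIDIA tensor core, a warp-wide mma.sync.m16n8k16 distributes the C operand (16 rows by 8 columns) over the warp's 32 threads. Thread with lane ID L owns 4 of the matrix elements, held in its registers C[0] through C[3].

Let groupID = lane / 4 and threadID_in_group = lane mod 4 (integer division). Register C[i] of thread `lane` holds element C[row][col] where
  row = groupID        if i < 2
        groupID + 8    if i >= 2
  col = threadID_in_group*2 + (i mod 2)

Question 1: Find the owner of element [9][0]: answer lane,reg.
r=9⇒gr=1,Rb=1  c=0⇒th=0,odd=0
L=1*4+0=4  i=1*2+0=2

4,2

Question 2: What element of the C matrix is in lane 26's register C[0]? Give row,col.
lane 26=>26/4=6, 26 mod 4=2
i=0  r:6+0=>6  c:2·2+0=>4

6,4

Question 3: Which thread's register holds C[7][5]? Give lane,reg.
r: 7->gid=7,r8=0  c: 5->tid=2,i&1=1
L=7*4+2=30  i=0*2+1=1

30,1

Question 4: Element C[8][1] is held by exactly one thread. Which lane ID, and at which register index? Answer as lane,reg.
0,3

r=8→G=0,rhi=1  c=1→T=0,p=1
L=0*4+0=0  i=1*2+1=3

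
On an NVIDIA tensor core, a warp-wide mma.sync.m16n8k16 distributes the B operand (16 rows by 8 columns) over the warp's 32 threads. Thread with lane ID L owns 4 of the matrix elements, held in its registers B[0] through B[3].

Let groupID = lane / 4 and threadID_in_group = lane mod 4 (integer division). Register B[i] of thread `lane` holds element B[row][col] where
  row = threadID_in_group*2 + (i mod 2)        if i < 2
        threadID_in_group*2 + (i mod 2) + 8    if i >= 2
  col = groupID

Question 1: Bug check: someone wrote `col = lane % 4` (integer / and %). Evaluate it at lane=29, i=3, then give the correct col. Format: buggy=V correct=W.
buggy=1 correct=7

`lane % 4`[29,3]→1
lane 29→29/4=7, 29 mod 4=1
i=3  r:2·1+1+8→11  c:7
col: 1 vs 7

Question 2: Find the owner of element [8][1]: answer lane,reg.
c=1->g=1  r=8->rb=1,t=0,b0=0
L=1*4+0=4  i=1*2+0=2

4,2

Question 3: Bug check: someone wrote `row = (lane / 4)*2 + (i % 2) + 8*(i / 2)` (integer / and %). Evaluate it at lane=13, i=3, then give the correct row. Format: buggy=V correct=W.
`(lane / 4)*2 + (i % 2) + 8*(i / 2)`[13,3]⇒15
L=13⇒gr=13>>2=3, th=13&3=1
[3]⇒row 1·2+1+8=11  col gr=3
row: 15 vs 11

buggy=15 correct=11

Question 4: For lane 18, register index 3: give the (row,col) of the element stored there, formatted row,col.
lane 18=>18/4=4, 18 mod 4=2
i=3  r:2·2+1+8=>13  c:4

13,4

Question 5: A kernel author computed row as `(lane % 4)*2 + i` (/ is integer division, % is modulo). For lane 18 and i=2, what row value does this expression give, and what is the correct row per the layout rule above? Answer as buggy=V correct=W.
`(lane % 4)*2 + i`[18,2]->6
lane 18->18/4=4, 18 mod 4=2
i=2  r:2·2+0+8->12  c:4
row: 6 vs 12

buggy=6 correct=12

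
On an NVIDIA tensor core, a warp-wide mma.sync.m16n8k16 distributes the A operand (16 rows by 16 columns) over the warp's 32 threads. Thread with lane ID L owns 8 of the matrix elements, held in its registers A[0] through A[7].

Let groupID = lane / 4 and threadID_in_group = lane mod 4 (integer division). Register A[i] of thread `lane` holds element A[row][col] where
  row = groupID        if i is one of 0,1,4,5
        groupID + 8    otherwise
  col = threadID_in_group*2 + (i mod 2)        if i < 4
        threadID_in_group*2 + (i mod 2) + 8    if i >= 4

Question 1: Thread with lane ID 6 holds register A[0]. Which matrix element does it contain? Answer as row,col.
lane 6: G=1 (6/4), T=2 (6%4)
i=0: r=1+0=1, c=2*2+0+0=4

1,4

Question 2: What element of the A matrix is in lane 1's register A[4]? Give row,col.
0,10

lane 1->1/4=0, 1 mod 4=1
i=4  r:0+0->0  c:2·1+0+8->10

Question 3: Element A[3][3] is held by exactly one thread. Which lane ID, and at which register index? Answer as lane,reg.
r=3→G=3,rhi=0  c=3→chi=0,T=1,p=1
L=3*4+1=13  i=0*4+0*2+1=1

13,1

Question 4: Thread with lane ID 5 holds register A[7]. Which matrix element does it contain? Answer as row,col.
9,11

L=5=>grp=5>>2=1, tig=5&3=1
[7]=>row 1+8=9  col 1·2+1+8=11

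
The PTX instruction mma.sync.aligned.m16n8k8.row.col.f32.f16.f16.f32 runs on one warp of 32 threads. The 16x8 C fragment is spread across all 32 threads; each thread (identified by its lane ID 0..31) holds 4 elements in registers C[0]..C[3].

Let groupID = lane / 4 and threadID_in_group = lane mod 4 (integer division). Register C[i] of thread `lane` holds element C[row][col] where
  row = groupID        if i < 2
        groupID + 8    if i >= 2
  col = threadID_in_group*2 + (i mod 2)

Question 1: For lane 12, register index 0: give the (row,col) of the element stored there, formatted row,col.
3,0

lane 12→12/4=3, 12 mod 4=0
i=0  r:3+0→3  c:2·0+0→0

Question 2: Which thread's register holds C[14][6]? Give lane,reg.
27,2

r=14->g=6,rb=1  c=6->t=3,b0=0
L=6*4+3=27  i=1*2+0=2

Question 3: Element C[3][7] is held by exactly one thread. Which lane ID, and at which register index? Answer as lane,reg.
15,1

r=3⇒gr=3,Rb=0  c=7⇒th=3,odd=1
L=3*4+3=15  i=0*2+1=1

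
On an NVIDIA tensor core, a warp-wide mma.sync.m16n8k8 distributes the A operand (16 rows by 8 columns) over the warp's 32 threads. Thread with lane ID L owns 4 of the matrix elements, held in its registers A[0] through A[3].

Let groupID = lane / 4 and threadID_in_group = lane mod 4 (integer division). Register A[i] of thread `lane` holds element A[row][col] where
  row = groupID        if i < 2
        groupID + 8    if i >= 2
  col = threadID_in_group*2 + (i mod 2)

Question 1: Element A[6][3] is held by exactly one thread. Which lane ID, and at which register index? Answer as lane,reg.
25,1

r: 6->gid=6,r8=0  c: 3->tid=1,i&1=1
L=6*4+1=25  i=0*2+1=1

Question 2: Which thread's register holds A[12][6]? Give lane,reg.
19,2

r: 12->gid=4,r8=1  c: 6->tid=3,i&1=0
L=4*4+3=19  i=1*2+0=2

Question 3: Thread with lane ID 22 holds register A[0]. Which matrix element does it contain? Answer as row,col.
L=22->gid=22>>2=5, tid=22&3=2
[0]->row 5+0=5  col 2·2+0=4

5,4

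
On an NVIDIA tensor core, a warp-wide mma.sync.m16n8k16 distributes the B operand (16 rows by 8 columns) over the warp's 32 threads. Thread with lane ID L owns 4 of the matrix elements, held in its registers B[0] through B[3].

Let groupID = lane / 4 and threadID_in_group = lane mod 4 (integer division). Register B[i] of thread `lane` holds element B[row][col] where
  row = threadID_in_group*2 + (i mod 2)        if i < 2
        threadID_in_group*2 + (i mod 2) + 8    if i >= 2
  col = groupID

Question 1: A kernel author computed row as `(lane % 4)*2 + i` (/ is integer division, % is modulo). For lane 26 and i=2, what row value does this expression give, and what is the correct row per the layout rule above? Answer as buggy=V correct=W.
buggy=6 correct=12

`(lane % 4)*2 + i`[26,2]⇒6
26: gr=6,th=2
[2] (2*2+0+8,6) = (12,6)
row: 6 vs 12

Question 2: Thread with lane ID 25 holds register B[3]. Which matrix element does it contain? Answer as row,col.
lane 25: G=6 (25/4), T=1 (25%4)
i=3: r=1*2+1+8=11, c=G=6

11,6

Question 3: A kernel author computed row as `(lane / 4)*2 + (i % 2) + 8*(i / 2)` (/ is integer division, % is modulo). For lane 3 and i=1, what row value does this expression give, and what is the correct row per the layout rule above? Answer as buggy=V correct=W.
`(lane / 4)*2 + (i % 2) + 8*(i / 2)`[3,1]⇒1
lane 3: gr=0 (3/4), th=3 (3%4)
i=1: r=3*2+1+0=7, c=gr=0
row: 1 vs 7

buggy=1 correct=7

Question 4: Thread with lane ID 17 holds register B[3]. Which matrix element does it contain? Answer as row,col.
11,4

lane 17->17/4=4, 17 mod 4=1
i=3  r:2·1+1+8->11  c:4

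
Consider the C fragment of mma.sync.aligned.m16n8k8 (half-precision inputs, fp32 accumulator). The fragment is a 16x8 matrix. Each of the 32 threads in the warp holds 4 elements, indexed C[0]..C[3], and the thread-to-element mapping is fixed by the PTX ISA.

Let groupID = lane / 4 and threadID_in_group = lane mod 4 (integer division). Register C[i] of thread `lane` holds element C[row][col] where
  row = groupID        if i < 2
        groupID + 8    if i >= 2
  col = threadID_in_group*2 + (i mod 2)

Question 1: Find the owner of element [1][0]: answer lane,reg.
4,0

r=1->g=1,rb=0  c=0->t=0,b0=0
L=1*4+0=4  i=0*2+0=0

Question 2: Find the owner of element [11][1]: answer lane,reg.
12,3

r=11->g=3,rb=1  c=1->t=0,b0=1
L=3*4+0=12  i=1*2+1=3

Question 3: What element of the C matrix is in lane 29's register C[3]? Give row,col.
15,3

lane 29⇒29/4=7, 29 mod 4=1
i=3  r:7+8⇒15  c:2·1+1⇒3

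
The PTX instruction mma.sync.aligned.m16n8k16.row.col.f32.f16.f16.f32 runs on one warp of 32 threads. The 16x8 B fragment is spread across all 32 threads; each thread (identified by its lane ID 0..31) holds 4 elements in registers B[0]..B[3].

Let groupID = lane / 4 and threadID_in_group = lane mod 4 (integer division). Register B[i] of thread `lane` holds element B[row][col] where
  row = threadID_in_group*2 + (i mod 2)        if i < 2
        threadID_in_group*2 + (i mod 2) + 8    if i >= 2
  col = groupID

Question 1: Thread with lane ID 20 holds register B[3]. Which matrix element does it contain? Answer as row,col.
9,5

L=20->g=20>>2=5, t=20&3=0
[3]->row 0·2+1+8=9  col g=5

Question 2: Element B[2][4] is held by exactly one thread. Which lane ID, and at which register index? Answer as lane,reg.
c: 4->gid=4  r: 2->r8=0,tid=1,i&1=0
L=4*4+1=17  i=0*2+0=0

17,0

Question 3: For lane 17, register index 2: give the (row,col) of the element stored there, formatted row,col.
10,4

17: g=4,t=1
[2] (1*2+0+8,4) = (10,4)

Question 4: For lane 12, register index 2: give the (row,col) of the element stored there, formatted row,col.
8,3

L=12→G=12>>2=3, T=12&3=0
[2]→row 0·2+0+8=8  col G=3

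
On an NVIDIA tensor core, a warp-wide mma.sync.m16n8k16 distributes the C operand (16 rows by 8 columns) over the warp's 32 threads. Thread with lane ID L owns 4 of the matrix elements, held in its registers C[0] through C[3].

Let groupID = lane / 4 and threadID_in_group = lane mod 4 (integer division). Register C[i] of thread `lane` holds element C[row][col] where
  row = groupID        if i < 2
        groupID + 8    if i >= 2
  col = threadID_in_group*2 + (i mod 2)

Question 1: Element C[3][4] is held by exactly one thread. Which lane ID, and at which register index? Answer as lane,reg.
r: 3->gid=3,r8=0  c: 4->tid=2,i&1=0
L=3*4+2=14  i=0*2+0=0

14,0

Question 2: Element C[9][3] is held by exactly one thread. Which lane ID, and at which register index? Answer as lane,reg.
5,3

r:9=>grp=1,rB=1  c:3=>tig=1,lo=1
L=1*4+1=5  i=1*2+1=3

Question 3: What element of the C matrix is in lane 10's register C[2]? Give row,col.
10: G=2,T=2
[2] (2+8,2*2+0) = (10,4)

10,4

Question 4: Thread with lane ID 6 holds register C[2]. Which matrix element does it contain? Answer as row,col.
lane 6⇒6/4=1, 6 mod 4=2
i=2  r:1+8⇒9  c:2·2+0⇒4

9,4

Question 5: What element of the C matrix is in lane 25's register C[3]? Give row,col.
25: g=6,t=1
[3] (6+8,1*2+1) = (14,3)

14,3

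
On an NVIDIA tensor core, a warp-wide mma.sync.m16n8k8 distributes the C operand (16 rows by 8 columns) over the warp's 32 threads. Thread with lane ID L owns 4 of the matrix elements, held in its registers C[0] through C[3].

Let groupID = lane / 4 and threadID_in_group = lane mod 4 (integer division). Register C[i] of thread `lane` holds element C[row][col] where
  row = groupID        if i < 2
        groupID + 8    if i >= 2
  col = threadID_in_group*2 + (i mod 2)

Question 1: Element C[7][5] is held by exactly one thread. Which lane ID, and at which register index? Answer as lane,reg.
30,1

r=7->g=7,rb=0  c=5->t=2,b0=1
L=7*4+2=30  i=0*2+1=1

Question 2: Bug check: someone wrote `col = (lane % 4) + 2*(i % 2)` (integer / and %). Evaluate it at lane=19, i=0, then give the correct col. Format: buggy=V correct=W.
buggy=3 correct=6

`(lane % 4) + 2*(i % 2)`[19,0]→3
19: G=4,T=3
[0] (4+0,3*2+0) = (4,6)
col: 3 vs 6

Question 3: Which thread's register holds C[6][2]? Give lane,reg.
r:6=>grp=6,rB=0  c:2=>tig=1,lo=0
L=6*4+1=25  i=0*2+0=0

25,0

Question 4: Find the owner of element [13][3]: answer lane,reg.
21,3

r: 13->gid=5,r8=1  c: 3->tid=1,i&1=1
L=5*4+1=21  i=1*2+1=3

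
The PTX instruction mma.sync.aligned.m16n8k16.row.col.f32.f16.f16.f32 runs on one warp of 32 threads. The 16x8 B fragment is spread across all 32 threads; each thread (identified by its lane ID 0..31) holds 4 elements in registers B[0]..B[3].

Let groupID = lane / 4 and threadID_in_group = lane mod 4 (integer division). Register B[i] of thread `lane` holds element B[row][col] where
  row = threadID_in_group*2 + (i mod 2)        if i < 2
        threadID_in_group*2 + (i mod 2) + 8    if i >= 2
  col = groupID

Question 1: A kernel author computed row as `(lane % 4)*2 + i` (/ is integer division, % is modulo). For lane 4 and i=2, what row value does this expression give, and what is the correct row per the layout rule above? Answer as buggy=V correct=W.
`(lane % 4)*2 + i`[4,2]=>2
lane 4=>4/4=1, 4 mod 4=0
i=2  r:2·0+0+8=>8  c:1
row: 2 vs 8

buggy=2 correct=8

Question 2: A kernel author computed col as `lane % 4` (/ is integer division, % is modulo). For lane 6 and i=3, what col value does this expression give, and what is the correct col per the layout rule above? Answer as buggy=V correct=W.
buggy=2 correct=1

`lane % 4`[6,3]=>2
6: grp=1,tig=2
[3] (2*2+1+8,1) = (13,1)
col: 2 vs 1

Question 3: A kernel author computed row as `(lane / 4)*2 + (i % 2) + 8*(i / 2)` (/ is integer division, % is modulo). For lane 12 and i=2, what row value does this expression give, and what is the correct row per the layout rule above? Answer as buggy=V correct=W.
buggy=14 correct=8

`(lane / 4)*2 + (i % 2) + 8*(i / 2)`[12,2]→14
lane 12→12/4=3, 12 mod 4=0
i=2  r:2·0+0+8→8  c:3
row: 14 vs 8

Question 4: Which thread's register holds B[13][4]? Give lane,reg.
18,3

c=4->g=4  r=13->rb=1,t=2,b0=1
L=4*4+2=18  i=1*2+1=3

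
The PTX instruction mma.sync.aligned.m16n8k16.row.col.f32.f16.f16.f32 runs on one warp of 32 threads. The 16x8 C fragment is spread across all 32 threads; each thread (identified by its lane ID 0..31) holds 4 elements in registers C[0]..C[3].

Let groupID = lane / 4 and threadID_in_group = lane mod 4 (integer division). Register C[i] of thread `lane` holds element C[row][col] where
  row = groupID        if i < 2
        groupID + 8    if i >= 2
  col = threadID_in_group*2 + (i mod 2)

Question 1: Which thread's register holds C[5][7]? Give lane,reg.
23,1

r: 5->gid=5,r8=0  c: 7->tid=3,i&1=1
L=5*4+3=23  i=0*2+1=1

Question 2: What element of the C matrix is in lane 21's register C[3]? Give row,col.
lane 21⇒21/4=5, 21 mod 4=1
i=3  r:5+8⇒13  c:2·1+1⇒3

13,3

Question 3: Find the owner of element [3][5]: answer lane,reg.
14,1

r=3⇒gr=3,Rb=0  c=5⇒th=2,odd=1
L=3*4+2=14  i=0*2+1=1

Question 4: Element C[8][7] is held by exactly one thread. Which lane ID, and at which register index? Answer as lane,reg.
3,3

r=8→G=0,rhi=1  c=7→T=3,p=1
L=0*4+3=3  i=1*2+1=3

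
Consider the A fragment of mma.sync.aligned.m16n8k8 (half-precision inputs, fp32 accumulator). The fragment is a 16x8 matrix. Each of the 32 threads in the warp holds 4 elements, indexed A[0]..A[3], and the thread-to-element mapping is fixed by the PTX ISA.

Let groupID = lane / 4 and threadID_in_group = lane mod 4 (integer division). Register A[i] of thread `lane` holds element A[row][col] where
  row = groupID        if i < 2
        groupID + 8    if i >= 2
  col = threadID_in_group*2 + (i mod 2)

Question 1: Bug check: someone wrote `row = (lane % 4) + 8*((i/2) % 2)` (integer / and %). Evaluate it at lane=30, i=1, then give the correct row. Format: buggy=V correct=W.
buggy=2 correct=7

`(lane % 4) + 8*((i/2) % 2)`[30,1]→2
30: G=7,T=2
[1] (7+0,2*2+1) = (7,5)
row: 2 vs 7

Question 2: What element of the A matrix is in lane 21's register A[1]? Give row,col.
21: G=5,T=1
[1] (5+0,1*2+1) = (5,3)

5,3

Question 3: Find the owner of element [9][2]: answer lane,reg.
5,2

r=9→G=1,rhi=1  c=2→T=1,p=0
L=1*4+1=5  i=1*2+0=2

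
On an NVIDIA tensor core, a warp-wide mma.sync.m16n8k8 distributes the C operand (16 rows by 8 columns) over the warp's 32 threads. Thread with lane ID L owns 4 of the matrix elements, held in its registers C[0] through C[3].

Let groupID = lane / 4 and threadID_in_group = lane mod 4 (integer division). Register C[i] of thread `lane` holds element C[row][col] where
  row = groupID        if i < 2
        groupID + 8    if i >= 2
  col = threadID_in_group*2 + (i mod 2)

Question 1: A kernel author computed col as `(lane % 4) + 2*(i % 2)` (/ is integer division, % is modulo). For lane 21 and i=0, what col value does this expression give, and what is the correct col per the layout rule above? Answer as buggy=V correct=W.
`(lane % 4) + 2*(i % 2)`[21,0]→1
lane 21: G=5 (21/4), T=1 (21%4)
i=0: r=5+0=5, c=1*2+0=2
col: 1 vs 2

buggy=1 correct=2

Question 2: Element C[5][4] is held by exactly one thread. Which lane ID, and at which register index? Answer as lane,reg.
22,0

r=5→G=5,rhi=0  c=4→T=2,p=0
L=5*4+2=22  i=0*2+0=0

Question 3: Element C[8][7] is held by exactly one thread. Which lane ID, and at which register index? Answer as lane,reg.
3,3

r=8->g=0,rb=1  c=7->t=3,b0=1
L=0*4+3=3  i=1*2+1=3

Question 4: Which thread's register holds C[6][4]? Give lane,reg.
26,0

r:6=>grp=6,rB=0  c:4=>tig=2,lo=0
L=6*4+2=26  i=0*2+0=0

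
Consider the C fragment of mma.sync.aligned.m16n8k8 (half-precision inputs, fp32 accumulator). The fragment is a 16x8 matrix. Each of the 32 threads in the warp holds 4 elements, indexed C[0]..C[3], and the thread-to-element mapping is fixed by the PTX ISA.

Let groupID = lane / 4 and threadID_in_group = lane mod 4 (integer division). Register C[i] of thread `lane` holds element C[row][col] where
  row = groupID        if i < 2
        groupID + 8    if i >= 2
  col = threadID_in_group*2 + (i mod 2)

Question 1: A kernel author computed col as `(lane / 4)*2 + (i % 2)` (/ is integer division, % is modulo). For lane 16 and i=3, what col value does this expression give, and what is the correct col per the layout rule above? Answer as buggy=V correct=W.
buggy=9 correct=1

`(lane / 4)*2 + (i % 2)`[16,3]->9
lane 16->16/4=4, 16 mod 4=0
i=3  r:4+8->12  c:2·0+1->1
col: 9 vs 1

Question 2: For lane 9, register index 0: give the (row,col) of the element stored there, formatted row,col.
lane 9: G=2 (9/4), T=1 (9%4)
i=0: r=2+0=2, c=1*2+0=2

2,2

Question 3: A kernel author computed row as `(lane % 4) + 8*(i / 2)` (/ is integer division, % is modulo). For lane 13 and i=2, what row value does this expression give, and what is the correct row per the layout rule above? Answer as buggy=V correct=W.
buggy=9 correct=11

`(lane % 4) + 8*(i / 2)`[13,2]->9
lane 13: g=3 (13/4), t=1 (13%4)
i=2: r=3+8=11, c=1*2+0=2
row: 9 vs 11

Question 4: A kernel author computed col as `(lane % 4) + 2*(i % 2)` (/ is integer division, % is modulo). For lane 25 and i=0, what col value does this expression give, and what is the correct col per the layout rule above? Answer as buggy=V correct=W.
`(lane % 4) + 2*(i % 2)`[25,0]⇒1
lane 25⇒25/4=6, 25 mod 4=1
i=0  r:6+0⇒6  c:2·1+0⇒2
col: 1 vs 2

buggy=1 correct=2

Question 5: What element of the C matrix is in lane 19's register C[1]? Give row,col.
4,7

L=19⇒gr=19>>2=4, th=19&3=3
[1]⇒row 4+0=4  col 3·2+1=7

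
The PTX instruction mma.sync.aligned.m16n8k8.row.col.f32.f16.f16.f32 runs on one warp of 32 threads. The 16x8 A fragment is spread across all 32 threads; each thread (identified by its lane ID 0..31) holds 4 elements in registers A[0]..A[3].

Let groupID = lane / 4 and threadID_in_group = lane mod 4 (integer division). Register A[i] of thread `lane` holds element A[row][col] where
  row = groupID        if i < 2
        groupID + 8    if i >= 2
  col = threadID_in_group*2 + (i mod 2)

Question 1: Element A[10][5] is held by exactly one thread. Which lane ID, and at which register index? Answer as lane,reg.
r: 10->gid=2,r8=1  c: 5->tid=2,i&1=1
L=2*4+2=10  i=1*2+1=3

10,3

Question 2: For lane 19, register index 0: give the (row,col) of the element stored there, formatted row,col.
19: gr=4,th=3
[0] (4+0,3*2+0) = (4,6)

4,6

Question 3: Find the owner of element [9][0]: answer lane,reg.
4,2

r=9→G=1,rhi=1  c=0→T=0,p=0
L=1*4+0=4  i=1*2+0=2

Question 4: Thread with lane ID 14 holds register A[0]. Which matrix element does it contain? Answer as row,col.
14: G=3,T=2
[0] (3+0,2*2+0) = (3,4)

3,4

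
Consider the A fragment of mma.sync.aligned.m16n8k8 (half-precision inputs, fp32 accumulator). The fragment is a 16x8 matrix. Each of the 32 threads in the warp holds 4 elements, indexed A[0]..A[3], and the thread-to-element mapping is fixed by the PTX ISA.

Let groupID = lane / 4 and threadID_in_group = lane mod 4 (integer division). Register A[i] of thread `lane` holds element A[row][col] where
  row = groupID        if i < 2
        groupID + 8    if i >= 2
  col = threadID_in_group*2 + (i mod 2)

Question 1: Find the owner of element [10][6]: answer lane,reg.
11,2

r=10->g=2,rb=1  c=6->t=3,b0=0
L=2*4+3=11  i=1*2+0=2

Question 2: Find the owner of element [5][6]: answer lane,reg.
r=5⇒gr=5,Rb=0  c=6⇒th=3,odd=0
L=5*4+3=23  i=0*2+0=0

23,0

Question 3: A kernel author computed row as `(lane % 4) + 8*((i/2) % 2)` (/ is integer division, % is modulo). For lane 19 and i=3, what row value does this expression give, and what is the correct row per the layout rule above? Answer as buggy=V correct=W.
buggy=11 correct=12

`(lane % 4) + 8*((i/2) % 2)`[19,3]→11
19: G=4,T=3
[3] (4+8,3*2+1) = (12,7)
row: 11 vs 12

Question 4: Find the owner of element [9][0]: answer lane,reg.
r=9→G=1,rhi=1  c=0→T=0,p=0
L=1*4+0=4  i=1*2+0=2

4,2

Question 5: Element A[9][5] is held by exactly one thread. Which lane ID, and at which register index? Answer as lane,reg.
6,3

r=9->g=1,rb=1  c=5->t=2,b0=1
L=1*4+2=6  i=1*2+1=3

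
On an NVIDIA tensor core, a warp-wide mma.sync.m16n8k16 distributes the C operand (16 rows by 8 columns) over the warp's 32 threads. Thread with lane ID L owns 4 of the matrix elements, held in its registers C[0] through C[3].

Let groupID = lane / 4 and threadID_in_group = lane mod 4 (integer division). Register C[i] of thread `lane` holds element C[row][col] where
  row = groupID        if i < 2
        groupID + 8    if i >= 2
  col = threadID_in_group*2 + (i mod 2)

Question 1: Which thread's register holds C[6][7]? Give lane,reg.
r:6=>grp=6,rB=0  c:7=>tig=3,lo=1
L=6*4+3=27  i=0*2+1=1

27,1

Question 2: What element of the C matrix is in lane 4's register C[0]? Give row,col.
1,0

lane 4: gr=1 (4/4), th=0 (4%4)
i=0: r=1+0=1, c=0*2+0=0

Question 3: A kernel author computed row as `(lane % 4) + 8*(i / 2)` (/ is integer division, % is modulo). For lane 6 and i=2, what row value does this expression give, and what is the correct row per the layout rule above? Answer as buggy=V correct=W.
buggy=10 correct=9

`(lane % 4) + 8*(i / 2)`[6,2]⇒10
L=6⇒gr=6>>2=1, th=6&3=2
[2]⇒row 1+8=9  col 2·2+0=4
row: 10 vs 9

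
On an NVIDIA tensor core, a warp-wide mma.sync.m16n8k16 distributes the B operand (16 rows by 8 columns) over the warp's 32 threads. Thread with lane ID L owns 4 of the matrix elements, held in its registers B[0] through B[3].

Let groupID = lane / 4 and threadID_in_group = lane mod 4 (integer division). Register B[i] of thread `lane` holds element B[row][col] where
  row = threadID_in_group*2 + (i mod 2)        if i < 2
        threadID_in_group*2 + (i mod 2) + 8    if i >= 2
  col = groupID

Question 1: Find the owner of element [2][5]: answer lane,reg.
c=5→G=5  r=2→rhi=0,T=1,p=0
L=5*4+1=21  i=0*2+0=0

21,0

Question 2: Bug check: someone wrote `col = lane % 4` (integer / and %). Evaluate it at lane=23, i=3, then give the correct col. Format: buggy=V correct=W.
`lane % 4`[23,3]->3
lane 23: g=5 (23/4), t=3 (23%4)
i=3: r=3*2+1+8=15, c=g=5
col: 3 vs 5

buggy=3 correct=5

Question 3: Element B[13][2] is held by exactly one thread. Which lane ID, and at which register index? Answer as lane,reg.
c=2⇒gr=2  r=13⇒Rb=1,th=2,odd=1
L=2*4+2=10  i=1*2+1=3

10,3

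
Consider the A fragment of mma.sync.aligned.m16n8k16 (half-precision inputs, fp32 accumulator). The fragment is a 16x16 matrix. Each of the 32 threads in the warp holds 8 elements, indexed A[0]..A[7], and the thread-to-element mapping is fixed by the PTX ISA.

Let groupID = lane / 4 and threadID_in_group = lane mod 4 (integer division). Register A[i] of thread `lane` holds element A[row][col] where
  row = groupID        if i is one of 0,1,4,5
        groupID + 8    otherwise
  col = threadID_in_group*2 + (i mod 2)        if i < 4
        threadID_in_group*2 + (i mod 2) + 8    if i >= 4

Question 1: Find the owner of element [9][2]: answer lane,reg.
r=9⇒gr=1,Rb=1  c=2⇒Cb=0,th=1,odd=0
L=1*4+1=5  i=0*4+1*2+0=2

5,2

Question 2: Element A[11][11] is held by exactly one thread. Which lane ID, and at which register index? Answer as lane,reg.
r:11=>grp=3,rB=1  c:11=>cB=1,tig=1,lo=1
L=3*4+1=13  i=1*4+1*2+1=7

13,7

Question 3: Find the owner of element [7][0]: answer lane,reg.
r=7→G=7,rhi=0  c=0→chi=0,T=0,p=0
L=7*4+0=28  i=0*4+0*2+0=0

28,0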